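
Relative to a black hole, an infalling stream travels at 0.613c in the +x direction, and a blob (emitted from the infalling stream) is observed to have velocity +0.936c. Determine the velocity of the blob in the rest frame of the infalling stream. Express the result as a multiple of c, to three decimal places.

+0.758c

Invert the composition law: u' = (u − v)/(1 − uv/c²).
u' = (0.936 − 0.613) / (1 − (0.936)(0.613)) = 0.3230/0.4262 = 0.7578.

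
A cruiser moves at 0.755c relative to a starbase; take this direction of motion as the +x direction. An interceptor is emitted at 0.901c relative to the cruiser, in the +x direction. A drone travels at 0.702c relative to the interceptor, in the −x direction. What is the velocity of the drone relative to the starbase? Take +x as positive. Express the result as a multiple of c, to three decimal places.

Apply u = (u' + v)/(1 + u'v/c²) successively, working outward toward the starbase.
Start: velocity of the cruiser relative to the starbase = 0.7550c.
Compose with the interceptor (u' = 0.901 in the cruiser frame): u_1 = (0.901 + 0.755) / (1 + 0.901·0.755) = 1.6560/1.6803 = 0.9856.
Compose with the drone (u' = -0.702 in the interceptor frame): u_2 = (-0.702 + 0.986) / (1 + (-0.702)·0.986) = 0.2836/0.3081 = 0.9203.

+0.920c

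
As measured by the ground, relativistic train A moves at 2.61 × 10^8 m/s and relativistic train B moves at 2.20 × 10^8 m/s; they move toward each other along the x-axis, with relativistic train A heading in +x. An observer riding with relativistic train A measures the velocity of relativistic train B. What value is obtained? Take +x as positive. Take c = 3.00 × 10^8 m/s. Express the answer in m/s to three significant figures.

β_A = 0.870, β_B = -0.733 (dividing each by c = 3.00 × 10^8 m/s).
Transform to A's frame with the inverse velocity-addition law: u' = (u − v)/(1 − uv/c²), taking u = β_B and v = β_A.
u' = (-0.733 − 0.870) / (1 − (0.870)(-0.733)) = -1.6033/1.6380 = -0.9788.
u' = -0.9788 × 3.00 × 10^8 m/s.

-2.94 × 10^8 m/s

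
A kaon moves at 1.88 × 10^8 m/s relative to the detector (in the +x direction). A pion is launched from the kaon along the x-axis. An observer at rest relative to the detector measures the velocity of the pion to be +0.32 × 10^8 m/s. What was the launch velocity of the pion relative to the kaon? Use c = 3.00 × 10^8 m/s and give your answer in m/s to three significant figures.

v = 0.627c, u = 0.107c.
Invert the composition law: u' = (u − v)/(1 − uv/c²).
u' = (0.107 − 0.627) / (1 − (0.107)(0.627)) = -0.5200/0.9332 = -0.5572.
u' = -0.5572 × 3.00 × 10^8 m/s.

-1.67 × 10^8 m/s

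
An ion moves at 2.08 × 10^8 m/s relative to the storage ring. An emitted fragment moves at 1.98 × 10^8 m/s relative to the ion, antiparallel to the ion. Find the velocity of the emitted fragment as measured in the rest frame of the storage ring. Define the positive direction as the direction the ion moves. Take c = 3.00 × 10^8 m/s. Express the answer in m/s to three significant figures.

In units of c (dividing by 3.00 × 10^8 m/s): v = 0.693, u' = -0.660.
u = (u' + v)/(1 + u'v/c²):
u = (-0.660 + 0.693) / (1 + (-0.660)·0.693) = 0.0333/0.5424 = 0.0615
Converting back: u = 0.0615 × 3.00 × 10^8 m/s.

+1.84 × 10^7 m/s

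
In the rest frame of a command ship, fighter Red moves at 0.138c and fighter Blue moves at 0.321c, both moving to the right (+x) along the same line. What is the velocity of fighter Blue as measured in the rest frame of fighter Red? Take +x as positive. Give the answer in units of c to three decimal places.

β_A = 0.138, β_B = 0.321.
Transform to A's frame with the inverse velocity-addition law: u' = (u − v)/(1 − uv/c²), taking u = β_B and v = β_A.
u' = (0.321 − 0.138) / (1 − (0.138)(0.321)) = 0.1830/0.9557 = 0.1915.

+0.191c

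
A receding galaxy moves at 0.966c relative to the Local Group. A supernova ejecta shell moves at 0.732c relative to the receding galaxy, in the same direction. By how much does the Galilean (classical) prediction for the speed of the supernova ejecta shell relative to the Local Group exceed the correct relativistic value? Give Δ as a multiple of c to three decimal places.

Galilean: u_cl = 0.732 + 0.966 = 1.6980.
Relativistic: u_rel = (0.732 + 0.966) / (1 + 0.732·0.966) = 1.6980/1.7071 = 0.9947.
Δ = 1.6980 − 0.9947 = 0.7033.
(The classical prediction exceeds c; the relativistic result does not.)

Δ = 0.703c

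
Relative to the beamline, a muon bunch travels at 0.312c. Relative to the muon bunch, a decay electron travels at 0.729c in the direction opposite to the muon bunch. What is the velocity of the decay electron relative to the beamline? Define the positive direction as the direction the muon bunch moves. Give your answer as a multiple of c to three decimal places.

-0.540c

With v = 0.312 and u' = -0.729 (in units of c),
u = (u' + v)/(1 + u'v/c²):
u = (-0.729 + 0.312) / (1 + (-0.729)·0.312) = -0.4170/0.7726 = -0.5398
(Galilean addition would give -0.417c.)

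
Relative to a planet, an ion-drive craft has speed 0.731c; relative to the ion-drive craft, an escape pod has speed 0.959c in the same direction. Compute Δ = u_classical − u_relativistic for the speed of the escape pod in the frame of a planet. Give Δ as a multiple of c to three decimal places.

Galilean: u_cl = 0.959 + 0.731 = 1.6900.
Relativistic: u_rel = (0.959 + 0.731) / (1 + 0.959·0.731) = 1.6900/1.7010 = 0.9935.
Δ = 1.6900 − 0.9935 = 0.6965.
(The classical prediction exceeds c; the relativistic result does not.)

Δ = 0.696c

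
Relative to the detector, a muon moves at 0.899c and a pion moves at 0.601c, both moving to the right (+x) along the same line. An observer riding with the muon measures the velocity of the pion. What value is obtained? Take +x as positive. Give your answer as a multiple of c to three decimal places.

β_A = 0.899, β_B = 0.601.
Transform to A's frame with the inverse velocity-addition law: u' = (u − v)/(1 − uv/c²), taking u = β_B and v = β_A.
u' = (0.601 − 0.899) / (1 − (0.899)(0.601)) = -0.2980/0.4597 = -0.6482.

-0.648c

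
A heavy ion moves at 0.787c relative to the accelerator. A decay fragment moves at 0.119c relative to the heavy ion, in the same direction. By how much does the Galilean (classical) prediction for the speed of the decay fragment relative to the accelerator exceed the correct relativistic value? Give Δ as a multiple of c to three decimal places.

Galilean: u_cl = 0.119 + 0.787 = 0.9060.
Relativistic: u_rel = (0.119 + 0.787) / (1 + 0.119·0.787) = 0.9060/1.0937 = 0.8284.
Δ = 0.9060 − 0.8284 = 0.0776.

Δ = 0.078c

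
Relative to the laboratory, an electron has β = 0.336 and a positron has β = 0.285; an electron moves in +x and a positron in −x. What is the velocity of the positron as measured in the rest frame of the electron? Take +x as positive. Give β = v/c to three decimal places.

β = -0.567

β_A = 0.336, β_B = -0.285.
Transform to A's frame with the inverse velocity-addition law: u' = (u − v)/(1 − uv/c²), taking u = β_B and v = β_A.
u' = (-0.285 − 0.336) / (1 − (0.336)(-0.285)) = -0.6210/1.0958 = -0.5667.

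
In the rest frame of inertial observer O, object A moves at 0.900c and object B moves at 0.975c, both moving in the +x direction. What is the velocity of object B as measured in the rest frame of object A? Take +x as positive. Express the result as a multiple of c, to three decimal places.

+0.612c

β_A = 0.900, β_B = 0.975.
Transform to A's frame with the inverse velocity-addition law: u' = (u − v)/(1 − uv/c²), taking u = β_B and v = β_A.
u' = (0.975 − 0.900) / (1 − (0.900)(0.975)) = 0.0750/0.1225 = 0.6122.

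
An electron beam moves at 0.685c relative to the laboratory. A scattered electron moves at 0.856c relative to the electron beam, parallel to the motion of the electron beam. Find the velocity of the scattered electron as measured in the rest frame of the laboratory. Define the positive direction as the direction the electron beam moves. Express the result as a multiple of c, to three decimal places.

With v = 0.685 and u' = 0.856 (in units of c),
u = (u' + v)/(1 + u'v/c²):
u = (0.856 + 0.685) / (1 + 0.856·0.685) = 1.5410/1.5864 = 0.9714

0.971c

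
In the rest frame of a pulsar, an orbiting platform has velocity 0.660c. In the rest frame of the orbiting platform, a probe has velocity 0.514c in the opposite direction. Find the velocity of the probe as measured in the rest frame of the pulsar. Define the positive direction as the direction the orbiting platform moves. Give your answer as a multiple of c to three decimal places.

With v = 0.660 and u' = -0.514 (in units of c),
u = (u' + v)/(1 + u'v/c²):
u = (-0.514 + 0.660) / (1 + (-0.514)·0.660) = 0.1460/0.6608 = 0.2210

+0.221c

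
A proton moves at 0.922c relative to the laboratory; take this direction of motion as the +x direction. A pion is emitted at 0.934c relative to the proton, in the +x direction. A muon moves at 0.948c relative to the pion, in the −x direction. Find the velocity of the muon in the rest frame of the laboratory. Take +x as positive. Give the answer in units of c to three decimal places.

+0.901c

Apply u = (u' + v)/(1 + u'v/c²) successively, working outward toward the laboratory.
Start: velocity of the proton relative to the laboratory = 0.9220c.
Compose with the pion (u' = 0.934 in the proton frame): u_1 = (0.934 + 0.922) / (1 + 0.934·0.922) = 1.8560/1.8611 = 0.9972.
Compose with the muon (u' = -0.948 in the pion frame): u_2 = (-0.948 + 0.997) / (1 + (-0.948)·0.997) = 0.0492/0.0546 = 0.9014.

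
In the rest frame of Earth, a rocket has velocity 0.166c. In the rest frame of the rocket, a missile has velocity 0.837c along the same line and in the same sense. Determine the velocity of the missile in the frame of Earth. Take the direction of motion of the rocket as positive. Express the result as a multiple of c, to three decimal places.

With v = 0.166 and u' = 0.837 (in units of c),
u = (u' + v)/(1 + u'v/c²):
u = (0.837 + 0.166) / (1 + 0.837·0.166) = 1.0030/1.1389 = 0.8806

0.881c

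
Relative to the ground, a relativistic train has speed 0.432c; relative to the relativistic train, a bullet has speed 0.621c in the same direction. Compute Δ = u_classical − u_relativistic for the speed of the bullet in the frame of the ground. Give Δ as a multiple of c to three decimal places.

Galilean: u_cl = 0.621 + 0.432 = 1.0530.
Relativistic: u_rel = (0.621 + 0.432) / (1 + 0.621·0.432) = 1.0530/1.2683 = 0.8303.
Δ = 1.0530 − 0.8303 = 0.2227.
(The classical prediction exceeds c; the relativistic result does not.)

Δ = 0.223c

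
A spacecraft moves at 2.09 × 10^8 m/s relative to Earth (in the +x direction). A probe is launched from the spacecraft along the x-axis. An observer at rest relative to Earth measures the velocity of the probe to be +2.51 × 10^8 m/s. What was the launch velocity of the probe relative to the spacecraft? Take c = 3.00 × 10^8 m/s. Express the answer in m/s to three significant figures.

v = 0.697c, u = 0.837c.
Invert the composition law: u' = (u − v)/(1 − uv/c²).
u' = (0.837 − 0.697) / (1 − (0.837)(0.697)) = 0.1400/0.4171 = 0.3356.
u' = 0.3356 × 3.00 × 10^8 m/s.

+1.01 × 10^8 m/s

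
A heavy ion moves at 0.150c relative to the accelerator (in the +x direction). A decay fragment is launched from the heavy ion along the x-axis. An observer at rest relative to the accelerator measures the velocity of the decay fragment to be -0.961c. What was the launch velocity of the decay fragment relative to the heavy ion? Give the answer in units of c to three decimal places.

Invert the composition law: u' = (u − v)/(1 − uv/c²).
u' = (-0.961 − 0.150) / (1 − (-0.961)(0.150)) = -1.1110/1.1442 = -0.9710.

-0.971c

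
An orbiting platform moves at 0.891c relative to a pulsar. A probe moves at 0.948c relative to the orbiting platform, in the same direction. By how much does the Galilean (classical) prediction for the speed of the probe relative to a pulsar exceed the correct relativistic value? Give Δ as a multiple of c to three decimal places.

Δ = 0.842c

Galilean: u_cl = 0.948 + 0.891 = 1.8390.
Relativistic: u_rel = (0.948 + 0.891) / (1 + 0.948·0.891) = 1.8390/1.8447 = 0.9969.
Δ = 1.8390 − 0.9969 = 0.8421.
(The classical prediction exceeds c; the relativistic result does not.)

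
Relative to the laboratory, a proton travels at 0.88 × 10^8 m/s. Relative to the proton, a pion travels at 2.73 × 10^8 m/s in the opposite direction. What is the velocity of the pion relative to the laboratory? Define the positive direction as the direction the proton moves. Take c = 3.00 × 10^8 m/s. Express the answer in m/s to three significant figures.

-2.52 × 10^8 m/s

In units of c (dividing by 3.00 × 10^8 m/s): v = 0.293, u' = -0.910.
u = (u' + v)/(1 + u'v/c²):
u = (-0.910 + 0.293) / (1 + (-0.910)·0.293) = -0.6167/0.7331 = -0.8412
(Galilean addition would give -0.617c.)
Converting back: u = -0.8412 × 3.00 × 10^8 m/s.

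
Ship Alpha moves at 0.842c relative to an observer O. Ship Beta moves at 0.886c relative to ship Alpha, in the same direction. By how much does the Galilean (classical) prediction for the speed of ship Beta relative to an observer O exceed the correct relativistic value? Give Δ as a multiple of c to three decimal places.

Galilean: u_cl = 0.886 + 0.842 = 1.7280.
Relativistic: u_rel = (0.886 + 0.842) / (1 + 0.886·0.842) = 1.7280/1.7460 = 0.9897.
Δ = 1.7280 − 0.9897 = 0.7383.
(The classical prediction exceeds c; the relativistic result does not.)

Δ = 0.738c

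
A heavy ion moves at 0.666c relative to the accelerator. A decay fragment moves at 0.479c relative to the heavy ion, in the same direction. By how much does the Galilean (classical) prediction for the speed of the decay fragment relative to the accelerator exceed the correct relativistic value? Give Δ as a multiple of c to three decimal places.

Galilean: u_cl = 0.479 + 0.666 = 1.1450.
Relativistic: u_rel = (0.479 + 0.666) / (1 + 0.479·0.666) = 1.1450/1.3190 = 0.8681.
Δ = 1.1450 − 0.8681 = 0.2769.
(The classical prediction exceeds c; the relativistic result does not.)

Δ = 0.277c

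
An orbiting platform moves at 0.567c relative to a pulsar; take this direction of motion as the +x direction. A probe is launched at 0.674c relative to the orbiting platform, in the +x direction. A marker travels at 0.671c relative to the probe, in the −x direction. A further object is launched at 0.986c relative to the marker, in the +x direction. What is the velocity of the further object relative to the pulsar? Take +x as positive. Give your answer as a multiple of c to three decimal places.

Apply u = (u' + v)/(1 + u'v/c²) successively, working outward toward the pulsar.
Start: velocity of the orbiting platform relative to the pulsar = 0.5670c.
Compose with the probe (u' = 0.674 in the orbiting platform frame): u_1 = (0.674 + 0.567) / (1 + 0.674·0.567) = 1.2410/1.3822 = 0.8979.
Compose with the marker (u' = -0.671 in the probe frame): u_2 = (-0.671 + 0.898) / (1 + (-0.671)·0.898) = 0.2269/0.3975 = 0.5707.
Compose with the further object (u' = 0.986 in the marker frame): u_3 = (0.986 + 0.571) / (1 + 0.986·0.571) = 1.5567/1.5627 = 0.9962.

+0.996c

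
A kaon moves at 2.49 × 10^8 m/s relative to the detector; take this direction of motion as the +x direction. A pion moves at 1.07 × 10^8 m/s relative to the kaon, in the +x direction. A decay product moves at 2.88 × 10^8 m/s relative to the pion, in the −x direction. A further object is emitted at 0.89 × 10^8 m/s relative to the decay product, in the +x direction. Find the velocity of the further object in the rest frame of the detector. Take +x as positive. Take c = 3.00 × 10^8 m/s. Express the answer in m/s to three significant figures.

-2.36 × 10^7 m/s

Apply u = (u' + v)/(1 + u'v/c²) successively, working outward toward the detector.
(Dividing each given speed by c = 3.00 × 10^8 m/s to work in units of c.)
Start: velocity of the kaon relative to the detector = 0.8300c.
Compose with the pion (u' = 0.357 in the kaon frame): u_1 = (0.357 + 0.830) / (1 + 0.357·0.830) = 1.1867/1.2960 = 0.9156.
Compose with the decay product (u' = -0.960 in the pion frame): u_2 = (-0.960 + 0.916) / (1 + (-0.960)·0.916) = -0.0444/0.1210 = -0.3668.
Compose with the further object (u' = 0.297 in the decay product frame): u_3 = (0.297 + (-0.367)) / (1 + 0.297·(-0.367)) = -0.0701/0.8912 = -0.0787.
So u = -0.0787 × 3.00 × 10^8 m/s.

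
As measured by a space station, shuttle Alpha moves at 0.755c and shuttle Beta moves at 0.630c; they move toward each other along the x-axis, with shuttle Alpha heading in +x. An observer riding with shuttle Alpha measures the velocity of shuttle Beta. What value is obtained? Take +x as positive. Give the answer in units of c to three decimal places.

β_A = 0.755, β_B = -0.630.
Transform to A's frame with the inverse velocity-addition law: u' = (u − v)/(1 − uv/c²), taking u = β_B and v = β_A.
u' = (-0.630 − 0.755) / (1 − (0.755)(-0.630)) = -1.3850/1.4756 = -0.9386.

-0.939c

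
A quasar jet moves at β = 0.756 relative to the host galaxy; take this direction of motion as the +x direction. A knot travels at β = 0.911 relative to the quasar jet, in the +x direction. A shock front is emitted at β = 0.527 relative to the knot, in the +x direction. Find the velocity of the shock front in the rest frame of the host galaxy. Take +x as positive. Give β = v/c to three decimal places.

Apply u = (u' + v)/(1 + u'v/c²) successively, working outward toward the host galaxy.
Start: velocity of the quasar jet relative to the host galaxy = 0.7560c.
Compose with the knot (u' = 0.911 in the quasar jet frame): u_1 = (0.911 + 0.756) / (1 + 0.911·0.756) = 1.6670/1.6887 = 0.9871.
Compose with the shock front (u' = 0.527 in the knot frame): u_2 = (0.527 + 0.987) / (1 + 0.527·0.987) = 1.5141/1.5202 = 0.9960.

β = 0.996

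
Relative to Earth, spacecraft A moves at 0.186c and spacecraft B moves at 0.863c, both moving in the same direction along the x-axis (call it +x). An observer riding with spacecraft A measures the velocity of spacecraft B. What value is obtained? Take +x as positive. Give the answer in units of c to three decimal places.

+0.806c

β_A = 0.186, β_B = 0.863.
Transform to A's frame with the inverse velocity-addition law: u' = (u − v)/(1 − uv/c²), taking u = β_B and v = β_A.
u' = (0.863 − 0.186) / (1 − (0.186)(0.863)) = 0.6770/0.8395 = 0.8064.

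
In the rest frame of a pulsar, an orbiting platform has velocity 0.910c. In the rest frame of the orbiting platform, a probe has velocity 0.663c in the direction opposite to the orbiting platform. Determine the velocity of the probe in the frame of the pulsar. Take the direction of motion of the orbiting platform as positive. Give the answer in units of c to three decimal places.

With v = 0.910 and u' = -0.663 (in units of c),
u = (u' + v)/(1 + u'v/c²):
u = (-0.663 + 0.910) / (1 + (-0.663)·0.910) = 0.2470/0.3967 = 0.6227
(Galilean addition would give +0.247c.)

+0.623c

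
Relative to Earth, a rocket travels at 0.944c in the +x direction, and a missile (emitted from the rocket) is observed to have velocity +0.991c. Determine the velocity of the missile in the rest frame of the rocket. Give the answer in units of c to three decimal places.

Invert the composition law: u' = (u − v)/(1 − uv/c²).
u' = (0.991 − 0.944) / (1 − (0.991)(0.944)) = 0.0470/0.0645 = 0.7287.

+0.729c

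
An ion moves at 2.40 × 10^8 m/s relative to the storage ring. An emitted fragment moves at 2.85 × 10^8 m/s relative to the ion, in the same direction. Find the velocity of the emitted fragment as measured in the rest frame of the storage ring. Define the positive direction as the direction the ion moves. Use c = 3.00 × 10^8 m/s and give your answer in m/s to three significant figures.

In units of c (dividing by 3.00 × 10^8 m/s): v = 0.800, u' = 0.950.
u = (u' + v)/(1 + u'v/c²):
u = (0.950 + 0.800) / (1 + 0.950·0.800) = 1.7500/1.7600 = 0.9943
(Galilean addition would give +1.750c, exceeding c.)
Converting back: u = 0.9943 × 3.00 × 10^8 m/s.

2.98 × 10^8 m/s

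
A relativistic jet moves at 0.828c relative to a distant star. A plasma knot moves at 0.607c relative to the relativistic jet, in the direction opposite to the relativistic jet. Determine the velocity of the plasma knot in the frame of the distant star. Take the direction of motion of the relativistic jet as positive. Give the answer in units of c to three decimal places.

+0.444c

With v = 0.828 and u' = -0.607 (in units of c),
u = (u' + v)/(1 + u'v/c²):
u = (-0.607 + 0.828) / (1 + (-0.607)·0.828) = 0.2210/0.4974 = 0.4443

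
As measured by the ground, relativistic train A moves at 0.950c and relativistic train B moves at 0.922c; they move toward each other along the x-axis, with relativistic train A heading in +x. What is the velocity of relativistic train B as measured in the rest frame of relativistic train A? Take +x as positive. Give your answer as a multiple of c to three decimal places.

β_A = 0.950, β_B = -0.922.
Transform to A's frame with the inverse velocity-addition law: u' = (u − v)/(1 − uv/c²), taking u = β_B and v = β_A.
u' = (-0.922 − 0.950) / (1 − (0.950)(-0.922)) = -1.8720/1.8759 = -0.9979.

-0.998c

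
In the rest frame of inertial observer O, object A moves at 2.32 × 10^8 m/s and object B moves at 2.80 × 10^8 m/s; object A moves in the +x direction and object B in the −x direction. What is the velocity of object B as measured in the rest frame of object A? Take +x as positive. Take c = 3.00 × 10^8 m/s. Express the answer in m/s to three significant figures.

β_A = 0.773, β_B = -0.933 (dividing each by c = 3.00 × 10^8 m/s).
Transform to A's frame with the inverse velocity-addition law: u' = (u − v)/(1 − uv/c²), taking u = β_B and v = β_A.
u' = (-0.933 − 0.773) / (1 − (0.773)(-0.933)) = -1.7067/1.7218 = -0.9912.
u' = -0.9912 × 3.00 × 10^8 m/s.

-2.97 × 10^8 m/s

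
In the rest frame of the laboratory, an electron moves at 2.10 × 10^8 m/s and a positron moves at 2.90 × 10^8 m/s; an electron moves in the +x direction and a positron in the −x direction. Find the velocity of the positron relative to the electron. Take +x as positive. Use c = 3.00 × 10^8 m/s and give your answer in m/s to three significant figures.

β_A = 0.700, β_B = -0.967 (dividing each by c = 3.00 × 10^8 m/s).
Transform to A's frame with the inverse velocity-addition law: u' = (u − v)/(1 − uv/c²), taking u = β_B and v = β_A.
u' = (-0.967 − 0.700) / (1 − (0.700)(-0.967)) = -1.6667/1.6767 = -0.9940.
u' = -0.9940 × 3.00 × 10^8 m/s.

-2.98 × 10^8 m/s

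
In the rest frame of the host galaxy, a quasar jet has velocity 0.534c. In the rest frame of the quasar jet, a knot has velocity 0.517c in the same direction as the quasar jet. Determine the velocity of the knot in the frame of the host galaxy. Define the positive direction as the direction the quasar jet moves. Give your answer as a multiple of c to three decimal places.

With v = 0.534 and u' = 0.517 (in units of c),
u = (u' + v)/(1 + u'v/c²):
u = (0.517 + 0.534) / (1 + 0.517·0.534) = 1.0510/1.2761 = 0.8236
(Galilean addition would give +1.051c, exceeding c.)

0.824c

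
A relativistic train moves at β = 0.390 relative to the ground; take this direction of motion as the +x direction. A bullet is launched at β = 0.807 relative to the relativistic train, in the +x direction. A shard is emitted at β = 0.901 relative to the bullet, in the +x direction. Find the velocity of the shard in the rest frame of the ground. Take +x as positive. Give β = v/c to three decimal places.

β = 0.995

Apply u = (u' + v)/(1 + u'v/c²) successively, working outward toward the ground.
Start: velocity of the relativistic train relative to the ground = 0.3900c.
Compose with the bullet (u' = 0.807 in the relativistic train frame): u_1 = (0.807 + 0.390) / (1 + 0.807·0.390) = 1.1970/1.3147 = 0.9105.
Compose with the shard (u' = 0.901 in the bullet frame): u_2 = (0.901 + 0.910) / (1 + 0.901·0.910) = 1.8115/1.8203 = 0.9951.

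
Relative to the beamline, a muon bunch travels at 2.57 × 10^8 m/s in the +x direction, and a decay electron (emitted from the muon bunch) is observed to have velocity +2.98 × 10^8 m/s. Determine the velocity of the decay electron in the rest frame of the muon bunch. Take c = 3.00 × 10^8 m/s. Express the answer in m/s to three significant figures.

v = 0.857c, u = 0.993c.
Invert the composition law: u' = (u − v)/(1 − uv/c²).
u' = (0.993 − 0.857) / (1 − (0.993)(0.857)) = 0.1367/0.1490 = 0.9170.
u' = 0.9170 × 3.00 × 10^8 m/s.

+2.75 × 10^8 m/s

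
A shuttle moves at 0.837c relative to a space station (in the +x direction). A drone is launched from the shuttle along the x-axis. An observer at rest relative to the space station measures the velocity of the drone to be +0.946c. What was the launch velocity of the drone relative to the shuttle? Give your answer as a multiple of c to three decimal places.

+0.524c

Invert the composition law: u' = (u − v)/(1 − uv/c²).
u' = (0.946 − 0.837) / (1 − (0.946)(0.837)) = 0.1090/0.2082 = 0.5235.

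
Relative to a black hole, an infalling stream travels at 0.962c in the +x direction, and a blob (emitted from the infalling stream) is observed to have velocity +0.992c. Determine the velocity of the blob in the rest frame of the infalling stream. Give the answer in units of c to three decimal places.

+0.657c

Invert the composition law: u' = (u − v)/(1 − uv/c²).
u' = (0.992 − 0.962) / (1 − (0.992)(0.962)) = 0.0300/0.0457 = 0.6565.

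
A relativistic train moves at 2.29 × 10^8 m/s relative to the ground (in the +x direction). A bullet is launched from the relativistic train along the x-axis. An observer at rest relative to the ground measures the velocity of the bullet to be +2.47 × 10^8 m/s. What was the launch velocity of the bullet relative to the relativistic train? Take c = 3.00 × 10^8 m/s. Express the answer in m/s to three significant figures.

v = 0.763c, u = 0.823c.
Invert the composition law: u' = (u − v)/(1 − uv/c²).
u' = (0.823 − 0.763) / (1 − (0.823)(0.763)) = 0.0600/0.3715 = 0.1615.
u' = 0.1615 × 3.00 × 10^8 m/s.

+4.84 × 10^7 m/s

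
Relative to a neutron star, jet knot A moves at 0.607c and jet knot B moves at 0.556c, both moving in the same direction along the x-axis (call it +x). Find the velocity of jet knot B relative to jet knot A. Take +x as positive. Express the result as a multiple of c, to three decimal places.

β_A = 0.607, β_B = 0.556.
Transform to A's frame with the inverse velocity-addition law: u' = (u − v)/(1 − uv/c²), taking u = β_B and v = β_A.
u' = (0.556 − 0.607) / (1 − (0.607)(0.556)) = -0.0510/0.6625 = -0.0770.

-0.077c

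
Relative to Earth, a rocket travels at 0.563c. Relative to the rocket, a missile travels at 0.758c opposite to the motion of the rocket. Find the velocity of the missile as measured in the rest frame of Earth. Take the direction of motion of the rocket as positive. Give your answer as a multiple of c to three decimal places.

-0.340c

With v = 0.563 and u' = -0.758 (in units of c),
u = (u' + v)/(1 + u'v/c²):
u = (-0.758 + 0.563) / (1 + (-0.758)·0.563) = -0.1950/0.5732 = -0.3402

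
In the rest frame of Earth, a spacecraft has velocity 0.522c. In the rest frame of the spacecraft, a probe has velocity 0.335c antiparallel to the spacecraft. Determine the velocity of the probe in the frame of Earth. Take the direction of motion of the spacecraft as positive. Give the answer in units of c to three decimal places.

With v = 0.522 and u' = -0.335 (in units of c),
u = (u' + v)/(1 + u'v/c²):
u = (-0.335 + 0.522) / (1 + (-0.335)·0.522) = 0.1870/0.8251 = 0.2266

+0.227c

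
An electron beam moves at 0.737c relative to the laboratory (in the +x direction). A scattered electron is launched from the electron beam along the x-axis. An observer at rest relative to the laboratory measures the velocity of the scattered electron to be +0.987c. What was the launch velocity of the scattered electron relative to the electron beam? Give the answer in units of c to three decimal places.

Invert the composition law: u' = (u − v)/(1 − uv/c²).
u' = (0.987 − 0.737) / (1 − (0.987)(0.737)) = 0.2500/0.2726 = 0.9172.

+0.917c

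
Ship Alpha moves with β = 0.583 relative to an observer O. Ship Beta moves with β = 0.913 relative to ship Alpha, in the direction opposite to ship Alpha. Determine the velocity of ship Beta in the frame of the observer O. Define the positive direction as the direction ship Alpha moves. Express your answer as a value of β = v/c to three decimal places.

β = -0.706

With v = 0.583 and u' = -0.913 (in units of c),
u = (u' + v)/(1 + u'v/c²):
u = (-0.913 + 0.583) / (1 + (-0.913)·0.583) = -0.3300/0.4677 = -0.7055
(Galilean addition would give -0.330c.)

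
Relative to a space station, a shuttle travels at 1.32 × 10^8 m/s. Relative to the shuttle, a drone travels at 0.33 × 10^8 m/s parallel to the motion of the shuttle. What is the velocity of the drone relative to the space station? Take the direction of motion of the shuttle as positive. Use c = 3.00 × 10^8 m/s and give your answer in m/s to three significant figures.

In units of c (dividing by 3.00 × 10^8 m/s): v = 0.440, u' = 0.110.
u = (u' + v)/(1 + u'v/c²):
u = (0.110 + 0.440) / (1 + 0.110·0.440) = 0.5500/1.0484 = 0.5246
(Galilean addition would give +0.550c.)
Converting back: u = 0.5246 × 3.00 × 10^8 m/s.

1.57 × 10^8 m/s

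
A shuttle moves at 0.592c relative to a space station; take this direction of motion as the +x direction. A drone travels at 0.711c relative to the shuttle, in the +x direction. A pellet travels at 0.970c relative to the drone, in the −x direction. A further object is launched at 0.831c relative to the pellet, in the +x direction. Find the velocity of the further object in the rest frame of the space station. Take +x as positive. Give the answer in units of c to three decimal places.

Apply u = (u' + v)/(1 + u'v/c²) successively, working outward toward the space station.
Start: velocity of the shuttle relative to the space station = 0.5920c.
Compose with the drone (u' = 0.711 in the shuttle frame): u_1 = (0.711 + 0.592) / (1 + 0.711·0.592) = 1.3030/1.4209 = 0.9170.
Compose with the pellet (u' = -0.970 in the drone frame): u_2 = (-0.970 + 0.917) / (1 + (-0.970)·0.917) = -0.0530/0.1105 = -0.4795.
Compose with the further object (u' = 0.831 in the pellet frame): u_3 = (0.831 + (-0.480)) / (1 + 0.831·(-0.480)) = 0.3515/0.6015 = 0.5843.

+0.584c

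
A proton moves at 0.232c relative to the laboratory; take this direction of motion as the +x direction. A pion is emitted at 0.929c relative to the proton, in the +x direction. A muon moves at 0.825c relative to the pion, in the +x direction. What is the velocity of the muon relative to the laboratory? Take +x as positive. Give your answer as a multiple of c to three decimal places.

0.996c

Apply u = (u' + v)/(1 + u'v/c²) successively, working outward toward the laboratory.
Start: velocity of the proton relative to the laboratory = 0.2320c.
Compose with the pion (u' = 0.929 in the proton frame): u_1 = (0.929 + 0.232) / (1 + 0.929·0.232) = 1.1610/1.2155 = 0.9551.
Compose with the muon (u' = 0.825 in the pion frame): u_2 = (0.825 + 0.955) / (1 + 0.825·0.955) = 1.7801/1.7880 = 0.9956.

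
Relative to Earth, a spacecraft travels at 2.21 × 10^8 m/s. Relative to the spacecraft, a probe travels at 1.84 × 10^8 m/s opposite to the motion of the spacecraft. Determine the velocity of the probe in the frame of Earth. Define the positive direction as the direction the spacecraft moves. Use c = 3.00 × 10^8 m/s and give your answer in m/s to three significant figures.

In units of c (dividing by 3.00 × 10^8 m/s): v = 0.737, u' = -0.613.
u = (u' + v)/(1 + u'v/c²):
u = (-0.613 + 0.737) / (1 + (-0.613)·0.737) = 0.1233/0.5482 = 0.2250
Converting back: u = 0.2250 × 3.00 × 10^8 m/s.

+6.75 × 10^7 m/s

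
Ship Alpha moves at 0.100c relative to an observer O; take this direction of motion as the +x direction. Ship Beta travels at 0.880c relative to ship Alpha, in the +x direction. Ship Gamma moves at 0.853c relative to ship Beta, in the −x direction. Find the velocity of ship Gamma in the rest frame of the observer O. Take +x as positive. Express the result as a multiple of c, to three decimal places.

+0.206c

Apply u = (u' + v)/(1 + u'v/c²) successively, working outward toward the observer O.
Start: velocity of ship Alpha relative to the observer O = 0.1000c.
Compose with ship Beta (u' = 0.880 in ship Alpha frame): u_1 = (0.880 + 0.100) / (1 + 0.880·0.100) = 0.9800/1.0880 = 0.9007.
Compose with ship Gamma (u' = -0.853 in ship Beta frame): u_2 = (-0.853 + 0.901) / (1 + (-0.853)·0.901) = 0.0477/0.2317 = 0.2060.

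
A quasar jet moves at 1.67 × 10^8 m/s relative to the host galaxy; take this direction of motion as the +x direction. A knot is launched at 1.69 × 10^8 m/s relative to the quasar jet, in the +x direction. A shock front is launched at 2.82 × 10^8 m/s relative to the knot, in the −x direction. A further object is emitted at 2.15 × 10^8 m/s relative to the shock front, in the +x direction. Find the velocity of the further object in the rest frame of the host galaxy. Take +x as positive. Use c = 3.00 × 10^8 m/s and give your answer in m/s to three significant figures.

Apply u = (u' + v)/(1 + u'v/c²) successively, working outward toward the host galaxy.
(Dividing each given speed by c = 3.00 × 10^8 m/s to work in units of c.)
Start: velocity of the quasar jet relative to the host galaxy = 0.5567c.
Compose with the knot (u' = 0.563 in the quasar jet frame): u_1 = (0.563 + 0.557) / (1 + 0.563·0.557) = 1.1200/1.3136 = 0.8526.
Compose with the shock front (u' = -0.940 in the knot frame): u_2 = (-0.940 + 0.853) / (1 + (-0.940)·0.853) = -0.0874/0.1985 = -0.4401.
Compose with the further object (u' = 0.717 in the shock front frame): u_3 = (0.717 + (-0.440)) / (1 + 0.717·(-0.440)) = 0.2766/0.6846 = 0.4040.
So u = 0.4040 × 3.00 × 10^8 m/s.

+1.21 × 10^8 m/s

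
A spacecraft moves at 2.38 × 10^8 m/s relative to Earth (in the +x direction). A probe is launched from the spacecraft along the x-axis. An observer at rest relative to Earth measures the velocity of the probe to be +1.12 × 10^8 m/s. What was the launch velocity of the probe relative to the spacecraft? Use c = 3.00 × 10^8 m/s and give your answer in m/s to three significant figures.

-1.79 × 10^8 m/s

v = 0.793c, u = 0.373c.
Invert the composition law: u' = (u − v)/(1 − uv/c²).
u' = (0.373 − 0.793) / (1 − (0.373)(0.793)) = -0.4200/0.7038 = -0.5967.
u' = -0.5967 × 3.00 × 10^8 m/s.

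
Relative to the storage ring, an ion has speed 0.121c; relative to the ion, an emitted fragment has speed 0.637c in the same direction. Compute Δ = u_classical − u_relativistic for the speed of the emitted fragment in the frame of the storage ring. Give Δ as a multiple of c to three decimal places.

Δ = 0.054c

Galilean: u_cl = 0.637 + 0.121 = 0.7580.
Relativistic: u_rel = (0.637 + 0.121) / (1 + 0.637·0.121) = 0.7580/1.0771 = 0.7038.
Δ = 0.7580 − 0.7038 = 0.0542.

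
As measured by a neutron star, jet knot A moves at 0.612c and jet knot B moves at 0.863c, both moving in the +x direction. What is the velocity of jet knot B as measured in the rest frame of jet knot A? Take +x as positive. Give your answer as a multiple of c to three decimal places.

+0.532c

β_A = 0.612, β_B = 0.863.
Transform to A's frame with the inverse velocity-addition law: u' = (u − v)/(1 − uv/c²), taking u = β_B and v = β_A.
u' = (0.863 − 0.612) / (1 − (0.612)(0.863)) = 0.2510/0.4718 = 0.5320.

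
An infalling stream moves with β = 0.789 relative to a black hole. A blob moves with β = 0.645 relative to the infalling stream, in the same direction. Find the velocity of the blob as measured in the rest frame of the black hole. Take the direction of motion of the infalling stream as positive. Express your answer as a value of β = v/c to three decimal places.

β = 0.950

With v = 0.789 and u' = 0.645 (in units of c),
u = (u' + v)/(1 + u'v/c²):
u = (0.645 + 0.789) / (1 + 0.645·0.789) = 1.4340/1.5089 = 0.9504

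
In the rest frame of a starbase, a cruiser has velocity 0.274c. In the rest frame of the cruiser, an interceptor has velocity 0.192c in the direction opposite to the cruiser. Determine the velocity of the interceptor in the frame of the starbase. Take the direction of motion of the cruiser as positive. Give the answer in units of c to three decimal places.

+0.087c

With v = 0.274 and u' = -0.192 (in units of c),
u = (u' + v)/(1 + u'v/c²):
u = (-0.192 + 0.274) / (1 + (-0.192)·0.274) = 0.0820/0.9474 = 0.0866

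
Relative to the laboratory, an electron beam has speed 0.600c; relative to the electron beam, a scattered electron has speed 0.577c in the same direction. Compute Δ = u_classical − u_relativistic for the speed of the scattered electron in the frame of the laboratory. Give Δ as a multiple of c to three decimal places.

Δ = 0.303c

Galilean: u_cl = 0.577 + 0.600 = 1.1770.
Relativistic: u_rel = (0.577 + 0.600) / (1 + 0.577·0.600) = 1.1770/1.3462 = 0.8743.
Δ = 1.1770 − 0.8743 = 0.3027.
(The classical prediction exceeds c; the relativistic result does not.)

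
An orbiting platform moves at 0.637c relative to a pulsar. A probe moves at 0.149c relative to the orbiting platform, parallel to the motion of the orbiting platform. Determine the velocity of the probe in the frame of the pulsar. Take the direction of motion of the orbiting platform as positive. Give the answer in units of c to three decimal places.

0.718c

With v = 0.637 and u' = 0.149 (in units of c),
u = (u' + v)/(1 + u'v/c²):
u = (0.149 + 0.637) / (1 + 0.149·0.637) = 0.7860/1.0949 = 0.7179
(Galilean addition would give +0.786c.)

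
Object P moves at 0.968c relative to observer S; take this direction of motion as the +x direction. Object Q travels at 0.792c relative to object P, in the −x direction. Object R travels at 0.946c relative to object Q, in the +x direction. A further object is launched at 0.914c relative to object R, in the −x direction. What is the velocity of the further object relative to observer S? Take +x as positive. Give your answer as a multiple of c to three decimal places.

Apply u = (u' + v)/(1 + u'v/c²) successively, working outward toward observer S.
Start: velocity of object P relative to observer S = 0.9680c.
Compose with object Q (u' = -0.792 in object P frame): u_1 = (-0.792 + 0.968) / (1 + (-0.792)·0.968) = 0.1760/0.2333 = 0.7543.
Compose with object R (u' = 0.946 in object Q frame): u_2 = (0.946 + 0.754) / (1 + 0.946·0.754) = 1.7003/1.7135 = 0.9923.
Compose with the further object (u' = -0.914 in object R frame): u_3 = (-0.914 + 0.992) / (1 + (-0.914)·0.992) = 0.0783/0.0931 = 0.8407.

+0.841c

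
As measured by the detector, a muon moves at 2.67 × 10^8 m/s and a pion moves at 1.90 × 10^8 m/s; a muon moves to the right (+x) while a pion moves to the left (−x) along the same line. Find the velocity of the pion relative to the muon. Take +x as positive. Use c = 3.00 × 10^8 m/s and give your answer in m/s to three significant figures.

β_A = 0.890, β_B = -0.633 (dividing each by c = 3.00 × 10^8 m/s).
Transform to A's frame with the inverse velocity-addition law: u' = (u − v)/(1 − uv/c²), taking u = β_B and v = β_A.
u' = (-0.633 − 0.890) / (1 − (0.890)(-0.633)) = -1.5233/1.5637 = -0.9742.
u' = -0.9742 × 3.00 × 10^8 m/s.

-2.92 × 10^8 m/s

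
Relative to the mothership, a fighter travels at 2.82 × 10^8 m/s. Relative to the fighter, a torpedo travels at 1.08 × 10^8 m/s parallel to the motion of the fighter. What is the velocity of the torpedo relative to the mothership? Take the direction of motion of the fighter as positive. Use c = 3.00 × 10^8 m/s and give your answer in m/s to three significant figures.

2.91 × 10^8 m/s

In units of c (dividing by 3.00 × 10^8 m/s): v = 0.940, u' = 0.360.
u = (u' + v)/(1 + u'v/c²):
u = (0.360 + 0.940) / (1 + 0.360·0.940) = 1.3000/1.3384 = 0.9713
Converting back: u = 0.9713 × 3.00 × 10^8 m/s.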